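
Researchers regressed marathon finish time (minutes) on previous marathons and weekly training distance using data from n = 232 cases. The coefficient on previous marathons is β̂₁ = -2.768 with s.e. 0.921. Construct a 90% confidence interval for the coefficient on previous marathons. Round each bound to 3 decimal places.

(-4.289, -1.247)

df = n − k − 1 = 232 − 2 − 1 = 229.
t* = t_{0.05, 229} = 1.651535.
Margin = t* × SE = 1.651535 × 0.921 = 1.52106.
CI: -2.768 ± 1.52106 → (-4.289, -1.247).
With 90% confidence, each one-unit increase in previous marathons is associated with a change of between -4.289 and -1.247 minutes in marathon finish time, holding the other predictors fixed.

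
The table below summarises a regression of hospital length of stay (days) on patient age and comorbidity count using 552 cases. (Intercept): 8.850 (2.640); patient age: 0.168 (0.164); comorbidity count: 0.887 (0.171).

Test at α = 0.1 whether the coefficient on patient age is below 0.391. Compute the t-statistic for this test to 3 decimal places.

t = -1.360

Read off: b = 0.168, SE = 0.164 for patient age.
H₀: β₁ = 0.391 vs H₁: β₁ < 0.391.
t = (0.168 − 0.391) / 0.164 = -1.360.
df = n − k − 1 = 552 − 2 − 1 = 549.
One-sided p ≈ 0.0872, which is < 0.1, so reject H₀.
There is evidence that the true slope on patient age is below 0.391 days per unit, holding the other predictors fixed.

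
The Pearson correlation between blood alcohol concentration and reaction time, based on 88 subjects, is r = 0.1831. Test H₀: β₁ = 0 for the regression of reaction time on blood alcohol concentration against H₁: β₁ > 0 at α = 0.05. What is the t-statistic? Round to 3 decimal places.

t = 1.727

t = r·√(n − 2)/√(1 − r²) = 0.1831·√86/√0.966474 = 1.727.
df = n − 2 = 86.
One-sided p ≈ 0.0439, which is < 0.05, so reject H₀.
There is evidence of a linear association between blood alcohol concentration and reaction time.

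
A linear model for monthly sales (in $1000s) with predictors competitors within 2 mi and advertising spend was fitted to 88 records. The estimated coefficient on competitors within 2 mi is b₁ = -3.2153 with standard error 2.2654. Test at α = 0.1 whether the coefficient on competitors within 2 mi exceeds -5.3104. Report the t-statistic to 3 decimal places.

H₀: β₁ = -5.3104 vs H₁: β₁ > -5.3104.
t = (b₁ − β₁⁰)/SE = (-3.2153 − (-5.3104)) / 2.2654 = 0.925.
df = n − k − 1 = 88 − 2 − 1 = 85.
One-sided p ≈ 0.1788, which is ≥ 0.1, so fail to reject H₀.
The data do not give significant evidence that the true slope on competitors within 2 mi exceeds -5.3104 $1000s per unit, holding the other predictors fixed.

t = 0.925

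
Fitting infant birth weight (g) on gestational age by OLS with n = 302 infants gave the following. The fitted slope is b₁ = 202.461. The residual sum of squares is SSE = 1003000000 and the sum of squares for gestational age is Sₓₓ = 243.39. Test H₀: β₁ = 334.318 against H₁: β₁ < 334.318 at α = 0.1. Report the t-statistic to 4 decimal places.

MSE = SSE/(n − 2) = 1003000000/300 = 3.34333e+06.
SE(b₁) = √(MSE/Sₓₓ) = √(3.34333e+06/243.39) = 117.203.
t = (202.461 − 334.318) / 117.203 = -1.1250.
df = n − 2 = 300.
One-sided p ≈ 0.1307, which is ≥ 0.1, so fail to reject H₀.
The data do not give significant evidence that the true slope on gestational age is below 334.318 g per unit.

t = -1.1250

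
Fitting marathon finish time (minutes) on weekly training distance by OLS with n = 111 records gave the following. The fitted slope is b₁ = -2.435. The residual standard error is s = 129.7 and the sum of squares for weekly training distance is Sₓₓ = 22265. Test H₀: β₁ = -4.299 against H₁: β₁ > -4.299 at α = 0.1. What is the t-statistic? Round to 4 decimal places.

SE(b₁) = s/√Sₓₓ = 129.7/√22265 = 0.869218.
t = (-2.435 − (-4.299)) / 0.869218 = 2.1445.
df = n − 2 = 109.
One-sided p ≈ 0.0171, which is < 0.1, so reject H₀.
There is evidence that the true slope on weekly training distance exceeds -4.299 minutes per unit.

t = 2.1445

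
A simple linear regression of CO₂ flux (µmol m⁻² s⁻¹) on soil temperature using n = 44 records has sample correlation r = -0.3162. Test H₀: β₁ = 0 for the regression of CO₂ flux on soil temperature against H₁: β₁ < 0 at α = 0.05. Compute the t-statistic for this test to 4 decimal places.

t = r·√(n − 2)/√(1 − r²) = -0.3162·√42/√0.900018 = -2.1600.
df = n − 2 = 42.
One-sided p ≈ 0.0183, which is < 0.05, so reject H₀.
There is evidence of a linear association between soil temperature and CO₂ flux.

t = -2.1600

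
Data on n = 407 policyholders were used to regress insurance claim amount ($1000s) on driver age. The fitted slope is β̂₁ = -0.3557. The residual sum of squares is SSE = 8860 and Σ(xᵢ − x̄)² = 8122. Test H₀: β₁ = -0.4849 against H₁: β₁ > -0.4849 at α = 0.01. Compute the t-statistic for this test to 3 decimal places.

MSE = SSE/(n − 2) = 8860/405 = 21.8765.
SE(β̂₁) = √(MSE/Sₓₓ) = √(21.8765/8122) = 0.0518989.
t = (-0.3557 − (-0.4849)) / 0.0518989 = 2.489.
df = n − 2 = 405.
One-sided p ≈ 0.0066, which is < 0.01, so reject H₀.
There is evidence that the true slope on driver age exceeds -0.4849 $1000s per unit.

t = 2.489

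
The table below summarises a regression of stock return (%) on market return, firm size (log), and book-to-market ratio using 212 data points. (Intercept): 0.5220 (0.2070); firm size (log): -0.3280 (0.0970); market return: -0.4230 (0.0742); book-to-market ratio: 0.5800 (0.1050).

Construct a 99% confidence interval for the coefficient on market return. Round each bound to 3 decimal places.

Read off: b = -0.4230, SE = 0.0742 for market return.
df = n − k − 1 = 212 − 3 − 1 = 208.
t* = t_{0.005, 208} = 2.599672.
Margin = t* × SE = 2.599672 × 0.0742 = 0.19290.
CI: -0.4230 ± 0.19290 → (-0.616, -0.230).

(-0.616, -0.230)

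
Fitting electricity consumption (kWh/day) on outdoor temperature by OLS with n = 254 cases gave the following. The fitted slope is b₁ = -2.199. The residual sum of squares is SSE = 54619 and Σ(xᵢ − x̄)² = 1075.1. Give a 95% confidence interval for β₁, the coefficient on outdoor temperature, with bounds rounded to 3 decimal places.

(-3.083, -1.315)

MSE = SSE/(n − 2) = 54619/252 = 216.742.
SE(b₁) = √(MSE/Sₓₓ) = √(216.742/1075.1) = 0.449001.
df = n − 2 = 252.
t* = t_{0.025, 252} = 1.969422.
Margin = t* × SE = 1.969422 × 0.449001 = 0.88427.
CI: -2.199 ± 0.88427 → (-3.083, -1.315).
With 95% confidence, each one-unit increase in outdoor temperature is associated with a change of between -3.083 and -1.315 kWh/day in electricity consumption.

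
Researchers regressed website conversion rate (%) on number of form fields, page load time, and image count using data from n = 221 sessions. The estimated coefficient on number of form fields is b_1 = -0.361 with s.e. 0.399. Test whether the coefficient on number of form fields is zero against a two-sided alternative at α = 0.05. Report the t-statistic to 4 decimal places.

H₀: β₁ = 0 vs H₁: β₁ ≠ 0.
t = (b_1 − β₁⁰)/SE = -0.361 / 0.399 = -0.9048.
df = n − k − 1 = 221 − 3 − 1 = 217.
Two-sided p ≈ 0.3666, which is ≥ 0.05, so fail to reject H₀.
The data do not give significant evidence of an association between number of form fields and website conversion rate, after adjusting for the other predictors.

t = -0.9048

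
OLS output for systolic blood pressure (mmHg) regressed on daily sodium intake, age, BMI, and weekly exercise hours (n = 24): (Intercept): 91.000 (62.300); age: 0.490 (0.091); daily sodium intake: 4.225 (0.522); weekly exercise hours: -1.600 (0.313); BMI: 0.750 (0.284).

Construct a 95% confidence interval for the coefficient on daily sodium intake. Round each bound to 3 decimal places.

Read off: b = 4.225, SE = 0.522 for daily sodium intake.
df = n − k − 1 = 24 − 4 − 1 = 19.
t* = t_{0.025, 19} = 2.093024.
Margin = t* × SE = 2.093024 × 0.522 = 1.09256.
CI: 4.225 ± 1.09256 → (3.132, 5.318).

(3.132, 5.318)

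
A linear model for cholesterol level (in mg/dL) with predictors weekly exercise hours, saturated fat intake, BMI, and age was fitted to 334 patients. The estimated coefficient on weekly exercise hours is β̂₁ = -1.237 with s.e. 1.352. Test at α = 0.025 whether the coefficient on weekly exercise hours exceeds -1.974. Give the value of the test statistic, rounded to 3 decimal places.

H₀: β₁ = -1.974 vs H₁: β₁ > -1.974.
t = (β̂₁ − β₁⁰)/SE = (-1.237 − (-1.974)) / 1.352 = 0.545.
df = n − k − 1 = 334 − 4 − 1 = 329.
One-sided p ≈ 0.2930, which is ≥ 0.025, so fail to reject H₀.
The data do not give significant evidence that the true slope on weekly exercise hours exceeds -1.974 mg/dL per unit, holding the other predictors fixed.

t = 0.545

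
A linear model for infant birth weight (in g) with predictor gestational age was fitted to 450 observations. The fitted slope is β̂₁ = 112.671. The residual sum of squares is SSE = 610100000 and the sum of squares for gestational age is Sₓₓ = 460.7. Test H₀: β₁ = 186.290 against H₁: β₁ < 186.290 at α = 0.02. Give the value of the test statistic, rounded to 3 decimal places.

MSE = SSE/(n − 2) = 610100000/448 = 1.36183e+06.
SE(β̂₁) = √(MSE/Sₓₓ) = √(1.36183e+06/460.7) = 54.3691.
t = (112.671 − 186.290) / 54.3691 = -1.354.
df = n − 2 = 448.
One-sided p ≈ 0.0882, which is ≥ 0.02, so fail to reject H₀.
The data do not give significant evidence that the true slope on gestational age is below 186.290 g per unit.

t = -1.354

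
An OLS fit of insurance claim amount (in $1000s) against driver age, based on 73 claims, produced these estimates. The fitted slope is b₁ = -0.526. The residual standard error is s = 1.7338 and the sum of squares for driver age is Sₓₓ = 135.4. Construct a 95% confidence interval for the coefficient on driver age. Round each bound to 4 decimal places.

(-0.8231, -0.2289)

SE(b₁) = s/√Sₓₓ = 1.7338/√135.4 = 0.149001.
df = n − 2 = 71.
t* = t_{0.025, 71} = 1.993943.
Margin = t* × SE = 1.993943 × 0.149001 = 0.297100.
CI: -0.526 ± 0.297100 → (-0.8231, -0.2289).
With 95% confidence, each one-unit increase in driver age is associated with a change of between -0.8231 and -0.2289 $1000s in insurance claim amount.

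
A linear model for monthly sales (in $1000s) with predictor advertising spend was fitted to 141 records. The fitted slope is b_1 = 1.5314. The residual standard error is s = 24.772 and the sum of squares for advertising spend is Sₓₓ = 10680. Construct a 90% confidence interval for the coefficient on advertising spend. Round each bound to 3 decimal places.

SE(b_1) = s/√Sₓₓ = 24.772/√10680 = 0.239704.
df = n − 2 = 139.
t* = t_{0.05, 139} = 1.65589.
Margin = t* × SE = 1.65589 × 0.239704 = 0.39692.
CI: 1.5314 ± 0.39692 → (1.134, 1.928).
With 90% confidence, each one-unit increase in advertising spend is associated with a change of between 1.134 and 1.928 $1000s in monthly sales.

(1.134, 1.928)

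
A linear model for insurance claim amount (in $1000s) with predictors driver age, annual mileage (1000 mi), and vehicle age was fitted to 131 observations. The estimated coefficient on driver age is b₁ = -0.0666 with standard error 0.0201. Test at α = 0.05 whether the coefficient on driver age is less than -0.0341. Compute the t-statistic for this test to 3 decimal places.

t = -1.617

H₀: β₁ = -0.0341 vs H₁: β₁ < -0.0341.
t = (b₁ − β₁⁰)/SE = (-0.0666 − (-0.0341)) / 0.0201 = -1.617.
df = n − k − 1 = 131 − 3 − 1 = 127.
One-sided p ≈ 0.0542, which is ≥ 0.05, so fail to reject H₀.
The data do not give significant evidence that the true slope on driver age is below -0.0341 $1000s per unit, holding the other predictors fixed.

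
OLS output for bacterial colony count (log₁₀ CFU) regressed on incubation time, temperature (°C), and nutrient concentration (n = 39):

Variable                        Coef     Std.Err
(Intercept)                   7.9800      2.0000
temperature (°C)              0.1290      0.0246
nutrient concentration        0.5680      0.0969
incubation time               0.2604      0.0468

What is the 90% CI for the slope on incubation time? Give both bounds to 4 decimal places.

(0.1813, 0.3395)

Read off: b = 0.2604, SE = 0.0468 for incubation time.
df = n − k − 1 = 39 − 3 − 1 = 35.
t* = t_{0.05, 35} = 1.689572.
Margin = t* × SE = 1.689572 × 0.0468 = 0.079072.
CI: 0.2604 ± 0.079072 → (0.1813, 0.3395).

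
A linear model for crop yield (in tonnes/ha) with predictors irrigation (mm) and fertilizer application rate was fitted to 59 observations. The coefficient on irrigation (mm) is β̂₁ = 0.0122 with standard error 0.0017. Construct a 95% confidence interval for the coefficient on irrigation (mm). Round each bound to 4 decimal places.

df = n − k − 1 = 59 − 2 − 1 = 56.
t* = t_{0.025, 56} = 2.003241.
Margin = t* × SE = 2.003241 × 0.0017 = 0.003406.
CI: 0.0122 ± 0.003406 → (0.0088, 0.0156).
With 95% confidence, each one-unit increase in irrigation (mm) is associated with a change of between 0.0088 and 0.0156 tonnes/ha in crop yield, holding the other predictors fixed.

(0.0088, 0.0156)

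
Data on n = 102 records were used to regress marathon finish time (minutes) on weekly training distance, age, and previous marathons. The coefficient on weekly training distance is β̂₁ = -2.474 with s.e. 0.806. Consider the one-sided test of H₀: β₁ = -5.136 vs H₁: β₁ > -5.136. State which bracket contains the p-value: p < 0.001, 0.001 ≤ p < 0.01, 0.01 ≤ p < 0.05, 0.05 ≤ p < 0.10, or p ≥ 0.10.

p < 0.001

t = (-2.474 − (-5.136)) / 0.806 = 3.303.
df = n − k − 1 = 102 − 3 − 1 = 98.
One-sided p = P(T_{98} > t) ≈ 0.0007.
So p < 0.001.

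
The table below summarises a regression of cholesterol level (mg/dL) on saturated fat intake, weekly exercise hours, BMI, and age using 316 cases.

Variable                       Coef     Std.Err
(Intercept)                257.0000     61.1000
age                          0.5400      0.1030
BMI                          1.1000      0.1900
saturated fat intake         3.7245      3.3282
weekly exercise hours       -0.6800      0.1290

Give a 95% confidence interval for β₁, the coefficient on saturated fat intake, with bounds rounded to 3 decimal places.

Read off: b = 3.7245, SE = 3.3282 for saturated fat intake.
df = n − k − 1 = 316 − 4 − 1 = 311.
t* = t_{0.025, 311} = 1.967621.
Margin = t* × SE = 1.967621 × 3.3282 = 6.54864.
CI: 3.7245 ± 6.54864 → (-2.824, 10.273).

(-2.824, 10.273)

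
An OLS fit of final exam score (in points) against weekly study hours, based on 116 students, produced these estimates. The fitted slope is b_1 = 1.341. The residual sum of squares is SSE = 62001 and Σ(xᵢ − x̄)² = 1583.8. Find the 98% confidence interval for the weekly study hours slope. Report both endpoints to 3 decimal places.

(-0.042, 2.724)

MSE = SSE/(n − 2) = 62001/114 = 543.868.
SE(b_1) = √(MSE/Sₓₓ) = √(543.868/1583.8) = 0.585999.
df = n − 2 = 114.
t* = t_{0.01, 114} = 2.359504.
Margin = t* × SE = 2.359504 × 0.585999 = 1.38267.
CI: 1.341 ± 1.38267 → (-0.042, 2.724).
With 98% confidence, each one-unit increase in weekly study hours is associated with a change of between -0.042 and 2.724 points in final exam score.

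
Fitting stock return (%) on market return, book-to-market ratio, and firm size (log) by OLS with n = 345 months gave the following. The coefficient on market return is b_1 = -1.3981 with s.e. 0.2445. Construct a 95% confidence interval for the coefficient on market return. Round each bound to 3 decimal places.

(-1.879, -0.917)

df = n − k − 1 = 345 − 3 − 1 = 341.
t* = t_{0.025, 341} = 1.966945.
Margin = t* × SE = 1.966945 × 0.2445 = 0.48092.
CI: -1.3981 ± 0.48092 → (-1.879, -0.917).
With 95% confidence, each one-unit increase in market return is associated with a change of between -1.879 and -0.917 % in stock return, holding the other predictors fixed.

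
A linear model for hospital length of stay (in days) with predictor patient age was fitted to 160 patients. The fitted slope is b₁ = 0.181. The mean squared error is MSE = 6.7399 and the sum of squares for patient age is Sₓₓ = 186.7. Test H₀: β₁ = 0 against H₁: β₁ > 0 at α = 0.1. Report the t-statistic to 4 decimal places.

SE(b₁) = √(MSE/Sₓₓ) = √(6.7399/186.7) = 0.19.
t = 0.181 / 0.19 = 0.9526.
df = n − 2 = 158.
One-sided p ≈ 0.1711, which is ≥ 0.1, so fail to reject H₀.
The data do not give significant evidence that the true slope on patient age is positive.

t = 0.9526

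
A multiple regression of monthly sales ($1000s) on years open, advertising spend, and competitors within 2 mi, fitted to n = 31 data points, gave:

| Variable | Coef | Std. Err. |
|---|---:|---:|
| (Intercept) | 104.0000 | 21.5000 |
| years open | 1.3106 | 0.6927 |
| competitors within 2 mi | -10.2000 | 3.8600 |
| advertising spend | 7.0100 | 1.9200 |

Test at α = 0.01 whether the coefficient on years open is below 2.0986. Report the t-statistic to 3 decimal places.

Read off: b = 1.3106, SE = 0.6927 for years open.
H₀: β₁ = 2.0986 vs H₁: β₁ < 2.0986.
t = (1.3106 − 2.0986) / 0.6927 = -1.138.
df = n − k − 1 = 31 − 3 − 1 = 27.
One-sided p ≈ 0.1326, which is ≥ 0.01, so fail to reject H₀.
The data do not give significant evidence that the true slope on years open is below 2.0986 $1000s per unit, holding the other predictors fixed.

t = -1.138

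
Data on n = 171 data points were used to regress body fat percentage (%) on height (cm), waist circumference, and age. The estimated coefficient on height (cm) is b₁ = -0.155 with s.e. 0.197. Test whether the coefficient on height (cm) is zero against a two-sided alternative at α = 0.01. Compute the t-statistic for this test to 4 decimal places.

H₀: β₁ = 0 vs H₁: β₁ ≠ 0.
t = (b₁ − β₁⁰)/SE = -0.155 / 0.197 = -0.7868.
df = n − k − 1 = 171 − 3 − 1 = 167.
Two-sided p ≈ 0.4325, which is ≥ 0.01, so fail to reject H₀.
The data do not give significant evidence of an association between height (cm) and body fat percentage, after adjusting for the other predictors.

t = -0.7868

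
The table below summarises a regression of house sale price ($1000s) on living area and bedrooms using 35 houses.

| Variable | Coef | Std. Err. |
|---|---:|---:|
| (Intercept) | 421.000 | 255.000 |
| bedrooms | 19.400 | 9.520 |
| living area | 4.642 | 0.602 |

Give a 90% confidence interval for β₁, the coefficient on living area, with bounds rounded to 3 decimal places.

Read off: b = 4.642, SE = 0.602 for living area.
df = n − k − 1 = 35 − 2 − 1 = 32.
t* = t_{0.05, 32} = 1.693889.
Margin = t* × SE = 1.693889 × 0.602 = 1.01972.
CI: 4.642 ± 1.01972 → (3.622, 5.662).

(3.622, 5.662)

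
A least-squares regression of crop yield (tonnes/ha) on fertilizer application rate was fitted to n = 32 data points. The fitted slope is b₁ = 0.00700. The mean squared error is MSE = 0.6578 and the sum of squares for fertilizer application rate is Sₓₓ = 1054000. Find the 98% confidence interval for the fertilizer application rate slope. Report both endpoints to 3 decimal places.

SE(b₁) = √(MSE/Sₓₓ) = √(0.6578/1054000) = 0.000789999.
df = n − 2 = 30.
t* = t_{0.01, 30} = 2.457262.
Margin = t* × SE = 2.457262 × 0.000789999 = 0.00194.
CI: 0.00700 ± 0.00194 → (0.005, 0.009).
With 98% confidence, each one-unit increase in fertilizer application rate is associated with a change of between 0.005 and 0.009 tonnes/ha in crop yield.

(0.005, 0.009)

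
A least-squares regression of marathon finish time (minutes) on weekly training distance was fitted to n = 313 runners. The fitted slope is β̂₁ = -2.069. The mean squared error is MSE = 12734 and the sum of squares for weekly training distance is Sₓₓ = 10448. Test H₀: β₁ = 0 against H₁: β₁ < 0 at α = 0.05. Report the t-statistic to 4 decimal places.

SE(β̂₁) = √(MSE/Sₓₓ) = √(12734/10448) = 1.10399.
t = -2.069 / 1.10399 = -1.8741.
df = n − 2 = 311.
One-sided p ≈ 0.0309, which is < 0.05, so reject H₀.
There is evidence that the true slope on weekly training distance is negative.

t = -1.8741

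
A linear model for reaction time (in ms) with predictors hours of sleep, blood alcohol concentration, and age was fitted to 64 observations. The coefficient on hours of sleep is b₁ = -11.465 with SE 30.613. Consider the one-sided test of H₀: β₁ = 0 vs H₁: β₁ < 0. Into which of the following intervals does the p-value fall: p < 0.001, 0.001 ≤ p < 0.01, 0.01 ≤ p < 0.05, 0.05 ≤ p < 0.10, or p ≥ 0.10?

p ≥ 0.10

t = -11.465 / 30.613 = -0.375.
df = n − k − 1 = 64 − 3 − 1 = 60.
One-sided p = P(T_{60} < t) ≈ 0.3547.
So p ≥ 0.10.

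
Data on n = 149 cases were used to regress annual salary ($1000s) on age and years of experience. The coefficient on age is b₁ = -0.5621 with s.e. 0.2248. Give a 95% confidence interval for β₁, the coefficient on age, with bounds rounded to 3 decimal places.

df = n − k − 1 = 149 − 2 − 1 = 146.
t* = t_{0.025, 146} = 1.976346.
Margin = t* × SE = 1.976346 × 0.2248 = 0.44428.
CI: -0.5621 ± 0.44428 → (-1.006, -0.118).
With 95% confidence, each one-unit increase in age is associated with a change of between -1.006 and -0.118 $1000s in annual salary, holding the other predictors fixed.

(-1.006, -0.118)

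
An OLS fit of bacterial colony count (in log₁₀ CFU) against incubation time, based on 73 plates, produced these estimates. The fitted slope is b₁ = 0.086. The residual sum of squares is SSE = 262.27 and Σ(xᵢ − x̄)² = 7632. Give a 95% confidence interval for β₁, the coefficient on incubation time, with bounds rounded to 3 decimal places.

(0.042, 0.130)

MSE = SSE/(n − 2) = 262.27/71 = 3.69394.
SE(b₁) = √(MSE/Sₓₓ) = √(3.69394/7632) = 0.0220002.
df = n − 2 = 71.
t* = t_{0.025, 71} = 1.993943.
Margin = t* × SE = 1.993943 × 0.0220002 = 0.04387.
CI: 0.086 ± 0.04387 → (0.042, 0.130).
With 95% confidence, each one-unit increase in incubation time is associated with a change of between 0.042 and 0.130 log₁₀ CFU in bacterial colony count.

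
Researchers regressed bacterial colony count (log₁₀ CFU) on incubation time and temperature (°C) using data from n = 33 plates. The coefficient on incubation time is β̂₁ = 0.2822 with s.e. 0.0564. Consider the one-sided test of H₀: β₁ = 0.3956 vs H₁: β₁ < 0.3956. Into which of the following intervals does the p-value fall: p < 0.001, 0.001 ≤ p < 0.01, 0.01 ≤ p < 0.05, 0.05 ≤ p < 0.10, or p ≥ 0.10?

t = (0.2822 − 0.3956) / 0.0564 = -2.011.
df = n − k − 1 = 33 − 2 − 1 = 30.
One-sided p = P(T_{30} < t) ≈ 0.0267.
So 0.01 ≤ p < 0.05.

0.01 ≤ p < 0.05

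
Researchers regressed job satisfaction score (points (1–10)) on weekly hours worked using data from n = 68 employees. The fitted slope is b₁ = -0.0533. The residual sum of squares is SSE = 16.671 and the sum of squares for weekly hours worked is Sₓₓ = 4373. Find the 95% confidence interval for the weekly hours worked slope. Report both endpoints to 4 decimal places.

MSE = SSE/(n − 2) = 16.671/66 = 0.252591.
SE(b₁) = √(MSE/Sₓₓ) = √(0.252591/4373) = 0.0076001.
df = n − 2 = 66.
t* = t_{0.025, 66} = 1.996564.
Margin = t* × SE = 1.996564 × 0.0076001 = 0.015174.
CI: -0.0533 ± 0.015174 → (-0.0685, -0.0381).
With 95% confidence, each one-unit increase in weekly hours worked is associated with a change of between -0.0685 and -0.0381 points (1–10) in job satisfaction score.

(-0.0685, -0.0381)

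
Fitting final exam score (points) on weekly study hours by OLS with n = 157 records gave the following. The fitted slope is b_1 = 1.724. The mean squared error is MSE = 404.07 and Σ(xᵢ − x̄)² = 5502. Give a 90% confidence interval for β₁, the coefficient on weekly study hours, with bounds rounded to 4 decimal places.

(1.2756, 2.1724)

SE(b_1) = √(MSE/Sₓₓ) = √(404.07/5502) = 0.270999.
df = n − 2 = 155.
t* = t_{0.05, 155} = 1.654744.
Margin = t* × SE = 1.654744 × 0.270999 = 0.448434.
CI: 1.724 ± 0.448434 → (1.2756, 2.1724).
With 90% confidence, each one-unit increase in weekly study hours is associated with a change of between 1.2756 and 2.1724 points in final exam score.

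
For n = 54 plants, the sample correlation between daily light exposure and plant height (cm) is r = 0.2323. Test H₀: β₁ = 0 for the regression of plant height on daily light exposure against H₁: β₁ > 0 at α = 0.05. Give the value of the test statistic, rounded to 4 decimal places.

t = r·√(n − 2)/√(1 − r²) = 0.2323·√52/√0.946037 = 1.7223.
df = n − 2 = 52.
One-sided p ≈ 0.0455, which is < 0.05, so reject H₀.
There is evidence of a linear association between daily light exposure and plant height.

t = 1.7223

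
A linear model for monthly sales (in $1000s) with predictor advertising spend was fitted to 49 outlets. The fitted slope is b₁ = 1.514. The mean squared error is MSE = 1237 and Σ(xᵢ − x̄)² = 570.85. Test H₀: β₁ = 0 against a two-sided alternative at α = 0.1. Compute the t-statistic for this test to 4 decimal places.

t = 1.0285

SE(b₁) = √(MSE/Sₓₓ) = √(1237/570.85) = 1.47205.
t = 1.514 / 1.47205 = 1.0285.
df = n − 2 = 47.
Two-sided p ≈ 0.3090, which is ≥ 0.1, so fail to reject H₀.
The data do not give significant evidence of an association between advertising spend and monthly sales.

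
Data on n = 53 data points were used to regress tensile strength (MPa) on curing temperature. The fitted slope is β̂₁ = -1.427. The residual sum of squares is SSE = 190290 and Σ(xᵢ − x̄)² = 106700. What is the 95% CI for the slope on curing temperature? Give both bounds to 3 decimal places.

MSE = SSE/(n − 2) = 190290/51 = 3731.18.
SE(β̂₁) = √(MSE/Sₓₓ) = √(3731.18/106700) = 0.187.
df = n − 2 = 51.
t* = t_{0.025, 51} = 2.007584.
Margin = t* × SE = 2.007584 × 0.187 = 0.37542.
CI: -1.427 ± 0.37542 → (-1.802, -1.052).
With 95% confidence, each one-unit increase in curing temperature is associated with a change of between -1.802 and -1.052 MPa in tensile strength.

(-1.802, -1.052)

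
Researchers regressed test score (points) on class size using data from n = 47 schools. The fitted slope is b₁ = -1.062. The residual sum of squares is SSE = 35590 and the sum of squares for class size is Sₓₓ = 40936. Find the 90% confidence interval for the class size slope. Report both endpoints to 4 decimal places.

MSE = SSE/(n − 2) = 35590/45 = 790.889.
SE(b₁) = √(MSE/Sₓₓ) = √(790.889/40936) = 0.138997.
df = n − 2 = 45.
t* = t_{0.05, 45} = 1.679427.
Margin = t* × SE = 1.679427 × 0.138997 = 0.233435.
CI: -1.062 ± 0.233435 → (-1.2954, -0.8286).
With 90% confidence, each one-unit increase in class size is associated with a change of between -1.2954 and -0.8286 points in test score.

(-1.2954, -0.8286)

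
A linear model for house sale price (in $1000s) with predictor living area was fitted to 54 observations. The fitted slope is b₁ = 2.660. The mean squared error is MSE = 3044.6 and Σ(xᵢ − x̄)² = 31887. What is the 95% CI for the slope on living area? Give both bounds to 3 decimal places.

(2.040, 3.280)

SE(b₁) = √(MSE/Sₓₓ) = √(3044.6/31887) = 0.309.
df = n − 2 = 52.
t* = t_{0.025, 52} = 2.006647.
Margin = t* × SE = 2.006647 × 0.309 = 0.62005.
CI: 2.660 ± 0.62005 → (2.040, 3.280).
With 95% confidence, each one-unit increase in living area is associated with a change of between 2.040 and 3.280 $1000s in house sale price.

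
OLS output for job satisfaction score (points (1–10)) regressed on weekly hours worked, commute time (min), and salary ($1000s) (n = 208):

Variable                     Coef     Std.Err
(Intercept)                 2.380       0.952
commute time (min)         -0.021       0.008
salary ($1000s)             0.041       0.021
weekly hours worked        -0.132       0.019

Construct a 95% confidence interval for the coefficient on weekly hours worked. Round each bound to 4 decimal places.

Read off: b = -0.132, SE = 0.019 for weekly hours worked.
df = n − k − 1 = 208 − 3 − 1 = 204.
t* = t_{0.025, 204} = 1.971661.
Margin = t* × SE = 1.971661 × 0.019 = 0.037462.
CI: -0.132 ± 0.037462 → (-0.1695, -0.0945).

(-0.1695, -0.0945)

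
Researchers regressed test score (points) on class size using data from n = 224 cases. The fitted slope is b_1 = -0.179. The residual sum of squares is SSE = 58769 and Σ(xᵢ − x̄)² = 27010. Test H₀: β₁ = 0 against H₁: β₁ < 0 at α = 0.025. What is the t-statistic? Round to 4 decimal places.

MSE = SSE/(n − 2) = 58769/222 = 264.725.
SE(b_1) = √(MSE/Sₓₓ) = √(264.725/27010) = 0.099.
t = -0.179 / 0.099 = -1.8081.
df = n − 2 = 222.
One-sided p ≈ 0.0360, which is ≥ 0.025, so fail to reject H₀.
The data do not give significant evidence that the true slope on class size is negative.

t = -1.8081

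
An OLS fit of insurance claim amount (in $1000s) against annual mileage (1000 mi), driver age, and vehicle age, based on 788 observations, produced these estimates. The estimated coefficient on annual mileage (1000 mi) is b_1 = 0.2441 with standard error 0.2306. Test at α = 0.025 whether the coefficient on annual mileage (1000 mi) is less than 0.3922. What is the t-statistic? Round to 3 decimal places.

t = -0.642

H₀: β₁ = 0.3922 vs H₁: β₁ < 0.3922.
t = (b_1 − β₁⁰)/SE = (0.2441 − 0.3922) / 0.2306 = -0.642.
df = n − k − 1 = 788 − 3 − 1 = 784.
One-sided p ≈ 0.2605, which is ≥ 0.025, so fail to reject H₀.
The data do not give significant evidence that the true slope on annual mileage (1000 mi) is below 0.3922 $1000s per unit, holding the other predictors fixed.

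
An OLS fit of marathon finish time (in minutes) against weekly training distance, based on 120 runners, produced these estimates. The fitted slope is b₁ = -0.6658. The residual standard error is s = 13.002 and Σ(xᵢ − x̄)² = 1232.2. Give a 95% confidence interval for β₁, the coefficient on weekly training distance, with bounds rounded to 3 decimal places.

SE(b₁) = s/√Sₓₓ = 13.002/√1232.2 = 0.370399.
df = n − 2 = 118.
t* = t_{0.025, 118} = 1.980272.
Margin = t* × SE = 1.980272 × 0.370399 = 0.73349.
CI: -0.6658 ± 0.73349 → (-1.399, 0.068).
With 95% confidence, each one-unit increase in weekly training distance is associated with a change of between -1.399 and 0.068 minutes in marathon finish time.

(-1.399, 0.068)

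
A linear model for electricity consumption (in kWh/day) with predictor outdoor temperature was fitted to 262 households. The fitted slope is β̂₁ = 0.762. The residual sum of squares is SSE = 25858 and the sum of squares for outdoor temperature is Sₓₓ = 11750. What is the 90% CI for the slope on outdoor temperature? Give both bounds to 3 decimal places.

(0.610, 0.914)

MSE = SSE/(n − 2) = 25858/260 = 99.4538.
SE(β̂₁) = √(MSE/Sₓₓ) = √(99.4538/11750) = 0.0920009.
df = n − 2 = 260.
t* = t_{0.05, 260} = 1.650735.
Margin = t* × SE = 1.650735 × 0.0920009 = 0.15187.
CI: 0.762 ± 0.15187 → (0.610, 0.914).
With 90% confidence, each one-unit increase in outdoor temperature is associated with a change of between 0.610 and 0.914 kWh/day in electricity consumption.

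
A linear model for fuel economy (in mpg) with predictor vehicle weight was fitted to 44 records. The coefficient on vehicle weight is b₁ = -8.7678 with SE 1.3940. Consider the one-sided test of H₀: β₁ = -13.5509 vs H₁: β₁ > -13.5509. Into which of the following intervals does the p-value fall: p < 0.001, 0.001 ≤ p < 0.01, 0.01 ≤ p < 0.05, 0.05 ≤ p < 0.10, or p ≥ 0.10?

p < 0.001

t = (-8.7678 − (-13.5509)) / 1.3940 = 3.431.
df = n − 2 = 44 − 2 = 42.
One-sided p = P(T_{42} > t) ≈ 0.0007.
So p < 0.001.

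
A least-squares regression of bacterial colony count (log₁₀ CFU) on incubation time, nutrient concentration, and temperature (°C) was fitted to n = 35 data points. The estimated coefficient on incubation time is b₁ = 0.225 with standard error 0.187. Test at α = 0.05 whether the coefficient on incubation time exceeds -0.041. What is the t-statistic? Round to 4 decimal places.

t = 1.4225

H₀: β₁ = -0.041 vs H₁: β₁ > -0.041.
t = (b₁ − β₁⁰)/SE = (0.225 − (-0.041)) / 0.187 = 1.4225.
df = n − k − 1 = 35 − 3 − 1 = 31.
One-sided p ≈ 0.0824, which is ≥ 0.05, so fail to reject H₀.
The data do not give significant evidence that the true slope on incubation time exceeds -0.041 log₁₀ CFU per unit, holding the other predictors fixed.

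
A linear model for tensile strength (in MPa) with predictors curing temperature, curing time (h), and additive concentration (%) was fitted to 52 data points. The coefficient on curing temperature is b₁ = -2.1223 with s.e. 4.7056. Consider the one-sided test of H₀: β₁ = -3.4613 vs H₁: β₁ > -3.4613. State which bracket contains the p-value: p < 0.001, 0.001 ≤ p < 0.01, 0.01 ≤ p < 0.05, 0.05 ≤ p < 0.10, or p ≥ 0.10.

t = (-2.1223 − (-3.4613)) / 4.7056 = 0.285.
df = n − k − 1 = 52 − 3 − 1 = 48.
One-sided p = P(T_{48} > t) ≈ 0.3886.
So p ≥ 0.10.

p ≥ 0.10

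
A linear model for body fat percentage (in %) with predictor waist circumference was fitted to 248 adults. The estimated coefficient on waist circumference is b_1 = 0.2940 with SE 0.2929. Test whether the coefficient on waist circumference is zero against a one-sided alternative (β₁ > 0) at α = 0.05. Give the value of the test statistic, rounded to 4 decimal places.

t = 1.0038

H₀: β₁ = 0 vs H₁: β₁ > 0.
t = (b_1 − β₁⁰)/SE = 0.2940 / 0.2929 = 1.0038.
df = n − 2 = 248 − 2 = 246.
One-sided p ≈ 0.1582, which is ≥ 0.05, so fail to reject H₀.
The data do not give significant evidence that the true slope on waist circumference is positive.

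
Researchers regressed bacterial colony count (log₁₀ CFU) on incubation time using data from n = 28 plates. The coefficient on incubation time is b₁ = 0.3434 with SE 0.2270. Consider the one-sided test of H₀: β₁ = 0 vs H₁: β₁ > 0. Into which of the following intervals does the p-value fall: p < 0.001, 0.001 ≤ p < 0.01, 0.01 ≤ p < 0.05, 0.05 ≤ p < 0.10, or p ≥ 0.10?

0.05 ≤ p < 0.10

t = 0.3434 / 0.2270 = 1.513.
df = n − 2 = 28 − 2 = 26.
One-sided p = P(T_{26} > t) ≈ 0.0712.
So 0.05 ≤ p < 0.10.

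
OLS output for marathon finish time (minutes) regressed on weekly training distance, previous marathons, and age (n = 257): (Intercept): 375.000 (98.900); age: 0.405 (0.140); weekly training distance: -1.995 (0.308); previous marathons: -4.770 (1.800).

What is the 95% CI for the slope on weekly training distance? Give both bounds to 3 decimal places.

(-2.602, -1.388)

Read off: b = -1.995, SE = 0.308 for weekly training distance.
df = n − k − 1 = 257 − 3 − 1 = 253.
t* = t_{0.025, 253} = 1.969385.
Margin = t* × SE = 1.969385 × 0.308 = 0.60657.
CI: -1.995 ± 0.60657 → (-2.602, -1.388).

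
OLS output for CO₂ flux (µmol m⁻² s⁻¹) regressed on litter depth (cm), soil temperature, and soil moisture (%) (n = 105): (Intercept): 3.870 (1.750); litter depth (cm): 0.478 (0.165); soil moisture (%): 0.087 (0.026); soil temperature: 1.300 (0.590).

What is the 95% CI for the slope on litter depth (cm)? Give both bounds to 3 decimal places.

Read off: b = 0.478, SE = 0.165 for litter depth (cm).
df = n − k − 1 = 105 − 3 − 1 = 101.
t* = t_{0.025, 101} = 1.983731.
Margin = t* × SE = 1.983731 × 0.165 = 0.32732.
CI: 0.478 ± 0.32732 → (0.151, 0.805).

(0.151, 0.805)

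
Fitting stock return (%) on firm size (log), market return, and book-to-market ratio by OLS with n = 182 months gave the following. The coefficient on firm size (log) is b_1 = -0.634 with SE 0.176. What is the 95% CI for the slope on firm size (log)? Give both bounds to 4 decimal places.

df = n − k − 1 = 182 − 3 − 1 = 178.
t* = t_{0.025, 178} = 1.973381.
Margin = t* × SE = 1.973381 × 0.176 = 0.347315.
CI: -0.634 ± 0.347315 → (-0.9813, -0.2867).
With 95% confidence, each one-unit increase in firm size (log) is associated with a change of between -0.9813 and -0.2867 % in stock return, holding the other predictors fixed.

(-0.9813, -0.2867)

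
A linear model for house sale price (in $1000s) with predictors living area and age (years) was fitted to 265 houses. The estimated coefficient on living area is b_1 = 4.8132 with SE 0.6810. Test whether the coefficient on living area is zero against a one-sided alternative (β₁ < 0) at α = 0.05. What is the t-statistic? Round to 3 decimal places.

t = 7.068

H₀: β₁ = 0 vs H₁: β₁ < 0.
t = (b_1 − β₁⁰)/SE = 4.8132 / 0.6810 = 7.068.
df = n − k − 1 = 265 − 2 − 1 = 262.
One-sided p ≈ 1.0000, which is ≥ 0.05, so fail to reject H₀.
The data do not give significant evidence that the true slope on living area is negative, holding the other predictors fixed.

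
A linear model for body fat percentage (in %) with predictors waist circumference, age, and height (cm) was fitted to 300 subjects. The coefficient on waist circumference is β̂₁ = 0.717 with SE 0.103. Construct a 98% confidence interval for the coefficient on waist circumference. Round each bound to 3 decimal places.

(0.476, 0.958)

df = n − k − 1 = 300 − 3 − 1 = 296.
t* = t_{0.01, 296} = 2.339012.
Margin = t* × SE = 2.339012 × 0.103 = 0.24092.
CI: 0.717 ± 0.24092 → (0.476, 0.958).
With 98% confidence, each one-unit increase in waist circumference is associated with a change of between 0.476 and 0.958 % in body fat percentage, holding the other predictors fixed.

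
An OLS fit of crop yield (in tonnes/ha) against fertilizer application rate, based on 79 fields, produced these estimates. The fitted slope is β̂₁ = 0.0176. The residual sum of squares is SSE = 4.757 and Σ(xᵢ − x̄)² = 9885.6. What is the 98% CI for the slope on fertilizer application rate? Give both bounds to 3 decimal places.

MSE = SSE/(n − 2) = 4.757/77 = 0.0617792.
SE(β̂₁) = √(MSE/Sₓₓ) = √(0.0617792/9885.6) = 0.00249988.
df = n − 2 = 77.
t* = t_{0.01, 77} = 2.375757.
Margin = t* × SE = 2.375757 × 0.00249988 = 0.00594.
CI: 0.0176 ± 0.00594 → (0.012, 0.024).
With 98% confidence, each one-unit increase in fertilizer application rate is associated with a change of between 0.012 and 0.024 tonnes/ha in crop yield.

(0.012, 0.024)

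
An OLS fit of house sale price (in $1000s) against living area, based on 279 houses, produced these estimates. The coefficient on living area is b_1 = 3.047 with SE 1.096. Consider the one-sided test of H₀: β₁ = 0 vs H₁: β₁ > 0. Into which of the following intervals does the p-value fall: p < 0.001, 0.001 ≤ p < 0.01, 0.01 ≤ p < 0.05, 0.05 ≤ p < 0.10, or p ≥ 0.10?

t = 3.047 / 1.096 = 2.780.
df = n − 2 = 279 − 2 = 277.
One-sided p = P(T_{277} > t) ≈ 0.0029.
So 0.001 ≤ p < 0.01.

0.001 ≤ p < 0.01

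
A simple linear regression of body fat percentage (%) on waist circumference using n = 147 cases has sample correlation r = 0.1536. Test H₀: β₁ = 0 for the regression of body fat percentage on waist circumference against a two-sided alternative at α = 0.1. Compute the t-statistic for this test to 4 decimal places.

t = r·√(n − 2)/√(1 − r²) = 0.1536·√145/√0.976407 = 1.8718.
df = n − 2 = 145.
Two-sided p ≈ 0.0632, which is < 0.1, so reject H₀.
There is evidence of a linear association between waist circumference and body fat percentage.

t = 1.8718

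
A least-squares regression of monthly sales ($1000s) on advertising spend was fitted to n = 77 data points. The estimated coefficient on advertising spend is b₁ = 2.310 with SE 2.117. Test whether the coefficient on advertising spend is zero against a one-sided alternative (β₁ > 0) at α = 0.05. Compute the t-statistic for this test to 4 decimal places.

H₀: β₁ = 0 vs H₁: β₁ > 0.
t = (b₁ − β₁⁰)/SE = 2.310 / 2.117 = 1.0912.
df = n − 2 = 77 − 2 = 75.
One-sided p ≈ 0.1393, which is ≥ 0.05, so fail to reject H₀.
The data do not give significant evidence that the true slope on advertising spend is positive.

t = 1.0912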